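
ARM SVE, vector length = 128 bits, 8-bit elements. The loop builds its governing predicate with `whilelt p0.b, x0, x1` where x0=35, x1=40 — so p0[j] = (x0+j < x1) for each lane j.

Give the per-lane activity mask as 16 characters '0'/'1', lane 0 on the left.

lane count: 128 div 8 = 16
whilelt: lane j active iff 35+j < 40 → j < 5 → 5 active
bits (lane 0 leftmost): 1111100000000000

predicate = 1111100000000000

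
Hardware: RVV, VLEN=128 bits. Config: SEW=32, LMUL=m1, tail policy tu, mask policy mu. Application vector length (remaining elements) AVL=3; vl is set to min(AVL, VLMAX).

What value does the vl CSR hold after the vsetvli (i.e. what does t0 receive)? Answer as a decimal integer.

vl = 3

lanes per group: 128·1/32 = 4
vl = min(AVL, VLMAX) = min(3, 4) = 3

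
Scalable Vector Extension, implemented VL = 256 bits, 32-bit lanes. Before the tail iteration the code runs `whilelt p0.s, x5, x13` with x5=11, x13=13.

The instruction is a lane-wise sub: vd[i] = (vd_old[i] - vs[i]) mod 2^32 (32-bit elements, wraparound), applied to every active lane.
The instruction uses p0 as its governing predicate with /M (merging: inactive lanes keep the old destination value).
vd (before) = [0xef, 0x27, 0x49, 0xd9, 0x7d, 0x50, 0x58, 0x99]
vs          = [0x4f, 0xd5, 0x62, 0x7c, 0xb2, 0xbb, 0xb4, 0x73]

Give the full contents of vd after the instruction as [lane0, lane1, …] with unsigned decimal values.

register lanes = 256/32 = 8
whilelt: lane j active iff 11+j < 13 → j < 2 → 2 active
vd[0] sub(0xef,0x4f) -> 0xa0
vd[1] sub(0x27,0xd5) -> 0xffffff52
vd[2] tail/keep -> 0x49
vd[3] tail/keep -> 0xd9
vd[4] tail/keep -> 0x7d
vd[5] tail/keep -> 0x50
vd[6] tail/keep -> 0x58
vd[7] tail/keep -> 0x99

vd = [160, 4294967122, 73, 217, 125, 80, 88, 153]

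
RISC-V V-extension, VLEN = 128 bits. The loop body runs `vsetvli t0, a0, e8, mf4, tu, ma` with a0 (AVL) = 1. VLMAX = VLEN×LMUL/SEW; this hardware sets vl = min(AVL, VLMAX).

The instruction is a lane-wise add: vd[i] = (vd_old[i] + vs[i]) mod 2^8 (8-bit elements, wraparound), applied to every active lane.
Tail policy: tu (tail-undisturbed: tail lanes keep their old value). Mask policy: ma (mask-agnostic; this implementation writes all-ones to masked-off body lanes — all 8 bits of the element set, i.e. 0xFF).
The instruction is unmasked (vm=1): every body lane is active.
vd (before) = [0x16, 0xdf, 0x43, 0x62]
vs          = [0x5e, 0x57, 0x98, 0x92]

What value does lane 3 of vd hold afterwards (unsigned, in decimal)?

VLMAX = VLEN×LMUL/SEW = 128×1/4/8 = 4
AVL=1 ≤ VLMAX=4, so vl = 1
lane  0: add(0x16,0x5e) ⇒ 0x74
lane  1: tail/keep ⇒ 0xdf
lane  2: tail/keep ⇒ 0x43
lane  3: tail/keep ⇒ 0x62

vd[3] = 98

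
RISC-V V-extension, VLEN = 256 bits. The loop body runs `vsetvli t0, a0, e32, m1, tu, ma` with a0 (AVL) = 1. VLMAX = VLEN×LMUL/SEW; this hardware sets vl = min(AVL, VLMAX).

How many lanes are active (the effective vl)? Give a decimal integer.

VLMAX = (256 × 1) / 32 = 8 lanes
vl ← min(1, 8) = 1

vl = 1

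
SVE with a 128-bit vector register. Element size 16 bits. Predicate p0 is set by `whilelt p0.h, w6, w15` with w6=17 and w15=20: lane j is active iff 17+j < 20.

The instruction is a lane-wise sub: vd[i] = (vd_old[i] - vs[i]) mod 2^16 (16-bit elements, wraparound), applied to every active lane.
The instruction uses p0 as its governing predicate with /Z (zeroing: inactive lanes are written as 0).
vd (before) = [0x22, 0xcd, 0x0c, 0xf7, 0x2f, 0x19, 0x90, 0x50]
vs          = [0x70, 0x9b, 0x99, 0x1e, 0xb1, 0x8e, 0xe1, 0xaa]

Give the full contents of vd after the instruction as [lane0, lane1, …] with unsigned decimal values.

register lanes = 128/16 = 8
active while 17+j < 20, i.e. j ∈ [0,3) capped at 8 ⇒ 3
[0] sub(0x22,0x70) = 0xffb2
[1] sub(0xcd,0x9b) = 0x32
[2] sub(0x0c,0x99) = 0xff73
[3] tail/zero = 0x00
[4] tail/zero = 0x00
[5] tail/zero = 0x00
[6] tail/zero = 0x00
[7] tail/zero = 0x00

vd = [65458, 50, 65395, 0, 0, 0, 0, 0]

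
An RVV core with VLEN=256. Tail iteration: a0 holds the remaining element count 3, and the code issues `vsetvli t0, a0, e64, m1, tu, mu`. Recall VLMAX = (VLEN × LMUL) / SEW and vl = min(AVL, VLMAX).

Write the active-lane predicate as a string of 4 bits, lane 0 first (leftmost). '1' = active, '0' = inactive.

VLMAX = VLEN×LMUL/SEW = 256×1/64 = 4
vl = min(AVL, VLMAX) = min(3, 4) = 3
bits (lane 0 leftmost): 1110

predicate = 1110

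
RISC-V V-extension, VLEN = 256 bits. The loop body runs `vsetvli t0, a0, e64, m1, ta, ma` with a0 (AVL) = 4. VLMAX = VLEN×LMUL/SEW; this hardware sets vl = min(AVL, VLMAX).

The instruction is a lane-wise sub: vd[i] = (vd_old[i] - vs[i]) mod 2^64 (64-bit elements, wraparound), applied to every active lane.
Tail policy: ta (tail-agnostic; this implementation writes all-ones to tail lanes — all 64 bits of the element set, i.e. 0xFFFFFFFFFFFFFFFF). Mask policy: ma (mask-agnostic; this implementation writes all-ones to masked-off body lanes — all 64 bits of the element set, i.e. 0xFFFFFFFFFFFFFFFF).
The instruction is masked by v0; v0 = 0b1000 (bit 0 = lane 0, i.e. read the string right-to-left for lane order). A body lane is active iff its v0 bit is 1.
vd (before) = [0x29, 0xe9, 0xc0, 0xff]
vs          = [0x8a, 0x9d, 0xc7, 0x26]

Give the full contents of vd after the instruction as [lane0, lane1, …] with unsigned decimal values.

VLMAX = (256 × 1) / 64 = 4 lanes
vl ← min(4, 4) = 4
  i=0: mask-off/ones → 18446744073709551615
  i=1: mask-off/ones → 18446744073709551615
  i=2: mask-off/ones → 18446744073709551615
  i=3: sub(0xff,0x26) → 217

vd = [18446744073709551615, 18446744073709551615, 18446744073709551615, 217]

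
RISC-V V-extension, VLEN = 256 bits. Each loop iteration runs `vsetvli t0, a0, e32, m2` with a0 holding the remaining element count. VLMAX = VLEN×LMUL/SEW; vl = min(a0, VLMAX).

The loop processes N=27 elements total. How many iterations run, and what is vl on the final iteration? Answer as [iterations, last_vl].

lanes per group: 256·2/32 = 16
iterations = ceil(27/16) = 2; final-pass vl = 11

[iterations, last_vl] = [2, 11]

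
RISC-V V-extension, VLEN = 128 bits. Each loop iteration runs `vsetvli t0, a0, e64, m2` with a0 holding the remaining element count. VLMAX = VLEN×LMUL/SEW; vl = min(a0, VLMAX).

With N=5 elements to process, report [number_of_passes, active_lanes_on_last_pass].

[iterations, last_vl] = [2, 1]

lanes per group: 128·2/64 = 4
N=5: ⌈5/4⌉ = 2 iters; last vl = 5 − 1×4 = 1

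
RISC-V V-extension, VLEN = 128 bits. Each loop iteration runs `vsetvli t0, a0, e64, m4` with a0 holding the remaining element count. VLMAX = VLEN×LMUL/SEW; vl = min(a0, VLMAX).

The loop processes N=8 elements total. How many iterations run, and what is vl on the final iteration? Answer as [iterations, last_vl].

VLMAX = (128 × 4) / 64 = 8 lanes
N=8: ⌈8/8⌉ = 1 iters; last vl = 8 − 0×8 = 8

[iterations, last_vl] = [1, 8]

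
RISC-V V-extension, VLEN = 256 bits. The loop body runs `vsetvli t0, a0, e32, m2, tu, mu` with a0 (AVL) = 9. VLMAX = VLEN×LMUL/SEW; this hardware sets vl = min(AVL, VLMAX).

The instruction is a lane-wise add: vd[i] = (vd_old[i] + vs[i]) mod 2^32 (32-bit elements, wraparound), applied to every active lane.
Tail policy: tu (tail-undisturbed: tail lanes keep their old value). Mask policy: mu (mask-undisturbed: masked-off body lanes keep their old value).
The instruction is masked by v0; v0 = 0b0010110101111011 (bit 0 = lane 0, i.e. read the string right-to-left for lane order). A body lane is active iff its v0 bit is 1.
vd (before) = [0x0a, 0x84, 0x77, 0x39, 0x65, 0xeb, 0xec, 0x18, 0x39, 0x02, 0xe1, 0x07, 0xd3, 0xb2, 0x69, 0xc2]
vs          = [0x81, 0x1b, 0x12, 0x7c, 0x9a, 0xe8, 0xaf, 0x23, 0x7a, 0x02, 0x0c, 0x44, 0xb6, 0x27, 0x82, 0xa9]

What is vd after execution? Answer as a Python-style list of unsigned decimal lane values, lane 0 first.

vd = [139, 159, 119, 181, 255, 467, 411, 24, 179, 2, 225, 7, 211, 178, 105, 194]

VLMAX = VLEN×LMUL/SEW = 256×2/32 = 16
AVL=9 ≤ VLMAX=16, so vl = 9
[0] add(0x0a,0x81) = 0x8b
[1] add(0x84,0x1b) = 0x9f
[2] mask-off/keep = 0x77
[3] add(0x39,0x7c) = 0xb5
[4] add(0x65,0x9a) = 0xff
[5] add(0xeb,0xe8) = 0x1d3
[6] add(0xec,0xaf) = 0x19b
[7] mask-off/keep = 0x18
[8] add(0x39,0x7a) = 0xb3
[9] tail/keep = 0x02
[10] tail/keep = 0xe1
[11] tail/keep = 0x07
[12] tail/keep = 0xd3
[13] tail/keep = 0xb2
[14] tail/keep = 0x69
[15] tail/keep = 0xc2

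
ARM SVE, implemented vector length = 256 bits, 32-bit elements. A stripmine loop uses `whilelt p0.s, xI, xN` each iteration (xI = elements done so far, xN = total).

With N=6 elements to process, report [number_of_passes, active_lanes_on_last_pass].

[iterations, last_vl] = [1, 6]

register lanes = 256/32 = 8
N=6: ⌈6/8⌉ = 1 iters; last vl = 6 − 0×8 = 6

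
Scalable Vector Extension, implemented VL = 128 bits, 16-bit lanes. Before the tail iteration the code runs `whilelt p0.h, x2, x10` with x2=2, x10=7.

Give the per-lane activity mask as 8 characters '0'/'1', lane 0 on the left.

predicate = 11111000

128-bit reg / 16-bit elem → 8 lanes
whilelt: lane j active iff 2+j < 7 → j < 5 → 5 active
bits (lane 0 leftmost): 11111000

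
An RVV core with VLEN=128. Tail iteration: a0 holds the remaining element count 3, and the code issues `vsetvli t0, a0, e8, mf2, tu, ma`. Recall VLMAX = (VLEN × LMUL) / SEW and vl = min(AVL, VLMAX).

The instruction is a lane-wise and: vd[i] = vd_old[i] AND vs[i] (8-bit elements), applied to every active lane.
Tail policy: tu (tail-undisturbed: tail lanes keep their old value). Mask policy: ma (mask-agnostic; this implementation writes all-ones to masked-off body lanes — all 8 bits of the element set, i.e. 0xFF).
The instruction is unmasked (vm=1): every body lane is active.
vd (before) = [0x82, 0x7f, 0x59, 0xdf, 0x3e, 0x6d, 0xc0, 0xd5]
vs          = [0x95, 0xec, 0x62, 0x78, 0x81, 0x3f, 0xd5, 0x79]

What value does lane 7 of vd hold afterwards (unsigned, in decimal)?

vd[7] = 213

lanes per group: 128·1/2/8 = 8
vl ← min(3, 8) = 3
  i=0: and(0x82,0x95) → 128
  i=1: and(0x7f,0xec) → 108
  i=2: and(0x59,0x62) → 64
  i=3: tail/keep → 223
  i=4: tail/keep → 62
  i=5: tail/keep → 109
  i=6: tail/keep → 192
  i=7: tail/keep → 213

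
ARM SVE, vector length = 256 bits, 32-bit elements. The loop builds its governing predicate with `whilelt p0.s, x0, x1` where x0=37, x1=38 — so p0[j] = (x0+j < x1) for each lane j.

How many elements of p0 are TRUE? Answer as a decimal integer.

256-bit reg / 32-bit elem → 8 lanes
whilelt: lane j active iff 37+j < 38 → j < 1 → 1 active

vl = 1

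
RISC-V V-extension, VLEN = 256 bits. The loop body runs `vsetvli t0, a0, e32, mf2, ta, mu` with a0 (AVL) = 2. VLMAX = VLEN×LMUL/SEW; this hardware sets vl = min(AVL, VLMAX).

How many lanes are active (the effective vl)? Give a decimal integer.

vl = 2

VLMAX = (256 × 1/2) / 32 = 4 lanes
vl ← min(2, 4) = 2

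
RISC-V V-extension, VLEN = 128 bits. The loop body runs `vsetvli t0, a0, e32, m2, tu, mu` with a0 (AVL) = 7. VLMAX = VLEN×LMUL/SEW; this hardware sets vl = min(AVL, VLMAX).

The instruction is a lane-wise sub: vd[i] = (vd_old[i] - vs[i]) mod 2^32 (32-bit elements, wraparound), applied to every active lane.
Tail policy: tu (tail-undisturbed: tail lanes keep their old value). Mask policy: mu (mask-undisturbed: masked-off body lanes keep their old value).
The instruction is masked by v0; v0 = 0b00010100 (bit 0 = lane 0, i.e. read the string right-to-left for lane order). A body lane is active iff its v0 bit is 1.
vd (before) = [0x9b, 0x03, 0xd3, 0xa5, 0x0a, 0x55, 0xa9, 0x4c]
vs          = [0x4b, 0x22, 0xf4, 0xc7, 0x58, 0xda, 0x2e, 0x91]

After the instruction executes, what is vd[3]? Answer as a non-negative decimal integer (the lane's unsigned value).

lanes per group: 128·2/32 = 8
vl ← min(7, 8) = 7
[0] mask-off/keep = 0x9b
[1] mask-off/keep = 0x03
[2] sub(0xd3,0xf4) = 0xffffffdf
[3] mask-off/keep = 0xa5
[4] sub(0x0a,0x58) = 0xffffffb2
[5] mask-off/keep = 0x55
[6] mask-off/keep = 0xa9
[7] tail/keep = 0x4c

vd[3] = 165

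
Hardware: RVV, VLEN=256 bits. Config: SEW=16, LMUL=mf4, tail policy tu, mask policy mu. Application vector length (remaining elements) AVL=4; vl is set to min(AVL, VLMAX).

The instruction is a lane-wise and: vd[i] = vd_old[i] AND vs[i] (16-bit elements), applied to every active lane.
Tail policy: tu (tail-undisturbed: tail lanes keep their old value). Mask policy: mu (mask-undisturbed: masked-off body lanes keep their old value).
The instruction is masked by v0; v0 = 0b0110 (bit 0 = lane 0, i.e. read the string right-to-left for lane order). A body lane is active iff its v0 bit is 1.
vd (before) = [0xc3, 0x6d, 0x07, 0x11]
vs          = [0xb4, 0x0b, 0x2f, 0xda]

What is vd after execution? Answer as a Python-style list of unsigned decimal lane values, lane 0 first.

vd = [195, 9, 7, 17]

VLMAX = VLEN×LMUL/SEW = 256×1/4/16 = 4
vl ← min(4, 4) = 4
vd[0] mask-off/keep -> 0xc3
vd[1] and(0x6d,0x0b) -> 0x09
vd[2] and(0x07,0x2f) -> 0x07
vd[3] mask-off/keep -> 0x11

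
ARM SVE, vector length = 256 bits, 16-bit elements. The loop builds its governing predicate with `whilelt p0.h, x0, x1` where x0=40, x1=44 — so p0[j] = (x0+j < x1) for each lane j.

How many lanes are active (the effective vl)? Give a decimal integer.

vl = 4

lane count: 256 div 16 = 16
p0[j] = (40+j < 44); true for j=0..3 → 4 lanes set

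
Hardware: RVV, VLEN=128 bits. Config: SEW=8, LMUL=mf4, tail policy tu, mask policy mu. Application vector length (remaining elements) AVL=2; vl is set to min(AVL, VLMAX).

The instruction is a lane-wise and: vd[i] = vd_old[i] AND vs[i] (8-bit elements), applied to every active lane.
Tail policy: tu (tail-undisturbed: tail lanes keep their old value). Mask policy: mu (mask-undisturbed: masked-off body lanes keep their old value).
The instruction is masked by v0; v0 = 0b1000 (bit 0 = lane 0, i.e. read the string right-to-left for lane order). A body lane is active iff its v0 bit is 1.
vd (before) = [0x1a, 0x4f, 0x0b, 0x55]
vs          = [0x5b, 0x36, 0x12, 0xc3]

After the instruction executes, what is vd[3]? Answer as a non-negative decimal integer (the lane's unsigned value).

VLMAX = (128 × 1/4) / 8 = 4 lanes
vl = min(AVL, VLMAX) = min(2, 4) = 2
[0] mask-off/keep = 0x1a
[1] mask-off/keep = 0x4f
[2] tail/keep = 0x0b
[3] tail/keep = 0x55

vd[3] = 85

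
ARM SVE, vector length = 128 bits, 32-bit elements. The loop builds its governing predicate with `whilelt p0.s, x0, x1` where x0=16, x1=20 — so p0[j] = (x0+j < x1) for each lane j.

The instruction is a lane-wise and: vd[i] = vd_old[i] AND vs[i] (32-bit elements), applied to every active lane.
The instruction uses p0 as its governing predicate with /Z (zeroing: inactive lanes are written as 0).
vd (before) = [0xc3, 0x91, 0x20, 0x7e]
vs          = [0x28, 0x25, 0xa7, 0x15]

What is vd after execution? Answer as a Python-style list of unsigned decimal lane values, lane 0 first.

vd = [0, 1, 32, 20]

register lanes = 128/32 = 4
active while 16+j < 20, i.e. j ∈ [0,4) capped at 4 ⇒ 4
[0] and(0xc3,0x28) = 0x00
[1] and(0x91,0x25) = 0x01
[2] and(0x20,0xa7) = 0x20
[3] and(0x7e,0x15) = 0x14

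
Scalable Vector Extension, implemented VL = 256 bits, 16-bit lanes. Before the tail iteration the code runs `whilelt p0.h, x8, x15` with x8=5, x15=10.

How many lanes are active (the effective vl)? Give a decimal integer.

register lanes = 256/16 = 16
p0[j] = (5+j < 10); true for j=0..4 → 5 lanes set

vl = 5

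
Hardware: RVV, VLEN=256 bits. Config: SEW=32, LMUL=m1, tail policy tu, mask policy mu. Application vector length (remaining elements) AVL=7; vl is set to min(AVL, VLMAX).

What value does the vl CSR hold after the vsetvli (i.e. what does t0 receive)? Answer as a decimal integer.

vl = 7

lanes per group: 256·1/32 = 8
AVL=7 ≤ VLMAX=8, so vl = 7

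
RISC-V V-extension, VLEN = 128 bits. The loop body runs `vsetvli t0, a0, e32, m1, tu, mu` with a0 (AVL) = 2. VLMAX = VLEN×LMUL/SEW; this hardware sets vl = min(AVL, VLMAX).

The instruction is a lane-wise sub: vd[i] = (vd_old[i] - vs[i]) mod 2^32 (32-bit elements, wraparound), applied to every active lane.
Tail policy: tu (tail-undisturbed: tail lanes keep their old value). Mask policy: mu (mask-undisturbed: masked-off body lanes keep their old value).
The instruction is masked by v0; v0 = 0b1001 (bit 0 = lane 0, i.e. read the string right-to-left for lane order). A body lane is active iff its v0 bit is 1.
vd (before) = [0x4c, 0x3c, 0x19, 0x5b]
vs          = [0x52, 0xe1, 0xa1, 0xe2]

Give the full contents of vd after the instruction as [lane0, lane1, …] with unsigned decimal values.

vd = [4294967290, 60, 25, 91]

VLMAX = (128 × 1) / 32 = 4 lanes
AVL=2 ≤ VLMAX=4, so vl = 2
vd[0] sub(0x4c,0x52) -> 0xfffffffa
vd[1] mask-off/keep -> 0x3c
vd[2] tail/keep -> 0x19
vd[3] tail/keep -> 0x5b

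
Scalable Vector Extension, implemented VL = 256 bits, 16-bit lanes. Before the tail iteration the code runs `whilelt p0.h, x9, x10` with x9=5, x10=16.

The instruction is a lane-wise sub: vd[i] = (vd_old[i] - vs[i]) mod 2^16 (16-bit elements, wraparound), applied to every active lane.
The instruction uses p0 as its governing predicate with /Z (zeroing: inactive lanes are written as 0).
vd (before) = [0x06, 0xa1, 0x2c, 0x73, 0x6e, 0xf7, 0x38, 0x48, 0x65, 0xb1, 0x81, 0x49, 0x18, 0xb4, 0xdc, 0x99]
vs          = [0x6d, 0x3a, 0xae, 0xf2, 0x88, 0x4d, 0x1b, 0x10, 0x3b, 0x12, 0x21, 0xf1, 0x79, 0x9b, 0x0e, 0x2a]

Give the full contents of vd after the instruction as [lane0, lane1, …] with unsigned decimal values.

register lanes = 256/16 = 16
p0[j] = (5+j < 16); true for j=0..10 → 11 lanes set
  i=0: sub(0x06,0x6d) → 65433
  i=1: sub(0xa1,0x3a) → 103
  i=2: sub(0x2c,0xae) → 65406
  i=3: sub(0x73,0xf2) → 65409
  i=4: sub(0x6e,0x88) → 65510
  i=5: sub(0xf7,0x4d) → 170
  i=6: sub(0x38,0x1b) → 29
  i=7: sub(0x48,0x10) → 56
  i=8: sub(0x65,0x3b) → 42
  i=9: sub(0xb1,0x12) → 159
  i=10: sub(0x81,0x21) → 96
  i=11: tail/zero → 0
  i=12: tail/zero → 0
  i=13: tail/zero → 0
  i=14: tail/zero → 0
  i=15: tail/zero → 0

vd = [65433, 103, 65406, 65409, 65510, 170, 29, 56, 42, 159, 96, 0, 0, 0, 0, 0]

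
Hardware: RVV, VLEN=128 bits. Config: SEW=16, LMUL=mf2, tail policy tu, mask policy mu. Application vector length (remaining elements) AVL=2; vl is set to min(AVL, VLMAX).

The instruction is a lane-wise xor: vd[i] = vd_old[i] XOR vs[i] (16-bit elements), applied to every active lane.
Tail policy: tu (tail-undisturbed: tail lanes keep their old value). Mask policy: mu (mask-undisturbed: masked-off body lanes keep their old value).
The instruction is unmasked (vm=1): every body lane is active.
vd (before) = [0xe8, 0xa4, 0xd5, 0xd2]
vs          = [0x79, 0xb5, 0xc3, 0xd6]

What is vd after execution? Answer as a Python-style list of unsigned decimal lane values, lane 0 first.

lanes per group: 128·1/2/16 = 4
AVL=2 ≤ VLMAX=4, so vl = 2
[0] xor(0xe8,0x79) = 0x91
[1] xor(0xa4,0xb5) = 0x11
[2] tail/keep = 0xd5
[3] tail/keep = 0xd2

vd = [145, 17, 213, 210]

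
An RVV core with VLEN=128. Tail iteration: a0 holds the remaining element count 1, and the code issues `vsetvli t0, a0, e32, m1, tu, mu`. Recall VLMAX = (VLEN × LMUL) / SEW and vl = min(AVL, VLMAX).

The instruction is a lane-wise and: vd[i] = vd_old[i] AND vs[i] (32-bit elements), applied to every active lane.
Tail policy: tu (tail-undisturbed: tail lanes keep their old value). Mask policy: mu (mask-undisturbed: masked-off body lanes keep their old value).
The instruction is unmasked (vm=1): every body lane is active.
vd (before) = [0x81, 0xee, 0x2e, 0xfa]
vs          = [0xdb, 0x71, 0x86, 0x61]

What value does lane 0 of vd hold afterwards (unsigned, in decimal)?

lanes per group: 128·1/32 = 4
vl ← min(1, 4) = 1
lane  0: and(0x81,0xdb) ⇒ 0x81
lane  1: tail/keep ⇒ 0xee
lane  2: tail/keep ⇒ 0x2e
lane  3: tail/keep ⇒ 0xfa

vd[0] = 129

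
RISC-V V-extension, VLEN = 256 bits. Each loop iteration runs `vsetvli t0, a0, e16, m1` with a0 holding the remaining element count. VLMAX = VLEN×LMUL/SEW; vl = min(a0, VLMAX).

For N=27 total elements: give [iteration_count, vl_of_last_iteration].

[iterations, last_vl] = [2, 11]

lanes per group: 256·1/16 = 16
iterations = ceil(27/16) = 2; final-pass vl = 11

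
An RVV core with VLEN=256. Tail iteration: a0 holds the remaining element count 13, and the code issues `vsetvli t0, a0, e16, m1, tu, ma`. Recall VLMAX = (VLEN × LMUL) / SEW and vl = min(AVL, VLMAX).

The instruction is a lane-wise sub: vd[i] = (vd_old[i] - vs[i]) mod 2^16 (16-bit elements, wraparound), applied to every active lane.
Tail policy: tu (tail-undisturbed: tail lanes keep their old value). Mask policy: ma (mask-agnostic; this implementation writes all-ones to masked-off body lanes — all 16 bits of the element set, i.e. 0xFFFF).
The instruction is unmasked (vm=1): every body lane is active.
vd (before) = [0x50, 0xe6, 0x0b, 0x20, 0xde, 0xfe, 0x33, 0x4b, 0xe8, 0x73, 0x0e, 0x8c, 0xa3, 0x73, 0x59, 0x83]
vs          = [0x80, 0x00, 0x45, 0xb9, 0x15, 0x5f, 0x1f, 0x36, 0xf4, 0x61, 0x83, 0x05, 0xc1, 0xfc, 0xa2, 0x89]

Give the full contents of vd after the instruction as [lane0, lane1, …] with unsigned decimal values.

VLMAX = (256 × 1) / 16 = 16 lanes
vl = min(AVL, VLMAX) = min(13, 16) = 13
  i=0: sub(0x50,0x80) → 65488
  i=1: sub(0xe6,0x00) → 230
  i=2: sub(0x0b,0x45) → 65478
  i=3: sub(0x20,0xb9) → 65383
  i=4: sub(0xde,0x15) → 201
  i=5: sub(0xfe,0x5f) → 159
  i=6: sub(0x33,0x1f) → 20
  i=7: sub(0x4b,0x36) → 21
  i=8: sub(0xe8,0xf4) → 65524
  i=9: sub(0x73,0x61) → 18
  i=10: sub(0x0e,0x83) → 65419
  i=11: sub(0x8c,0x05) → 135
  i=12: sub(0xa3,0xc1) → 65506
  i=13: tail/keep → 115
  i=14: tail/keep → 89
  i=15: tail/keep → 131

vd = [65488, 230, 65478, 65383, 201, 159, 20, 21, 65524, 18, 65419, 135, 65506, 115, 89, 131]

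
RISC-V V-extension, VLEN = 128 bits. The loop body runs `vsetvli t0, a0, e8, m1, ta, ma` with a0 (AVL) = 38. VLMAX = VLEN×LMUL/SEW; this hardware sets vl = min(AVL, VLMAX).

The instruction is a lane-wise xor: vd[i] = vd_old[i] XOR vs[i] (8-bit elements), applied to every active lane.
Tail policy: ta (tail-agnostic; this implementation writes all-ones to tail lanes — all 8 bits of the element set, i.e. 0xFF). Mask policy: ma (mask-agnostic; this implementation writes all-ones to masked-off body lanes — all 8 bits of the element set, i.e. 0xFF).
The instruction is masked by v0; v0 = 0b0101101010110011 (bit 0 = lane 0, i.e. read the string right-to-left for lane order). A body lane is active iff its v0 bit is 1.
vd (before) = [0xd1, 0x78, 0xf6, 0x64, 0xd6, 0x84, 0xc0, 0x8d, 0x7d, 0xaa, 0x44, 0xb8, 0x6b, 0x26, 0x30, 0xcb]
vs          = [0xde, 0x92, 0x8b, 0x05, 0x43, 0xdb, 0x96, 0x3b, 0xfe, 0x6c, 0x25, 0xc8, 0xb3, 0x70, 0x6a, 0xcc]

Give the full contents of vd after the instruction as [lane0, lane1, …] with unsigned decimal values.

vd = [15, 234, 255, 255, 149, 95, 255, 182, 255, 198, 255, 112, 216, 255, 90, 255]

VLMAX = VLEN×LMUL/SEW = 128×1/8 = 16
vl ← min(38, 16) = 16
  i=0: xor(0xd1,0xde) → 15
  i=1: xor(0x78,0x92) → 234
  i=2: mask-off/ones → 255
  i=3: mask-off/ones → 255
  i=4: xor(0xd6,0x43) → 149
  i=5: xor(0x84,0xdb) → 95
  i=6: mask-off/ones → 255
  i=7: xor(0x8d,0x3b) → 182
  i=8: mask-off/ones → 255
  i=9: xor(0xaa,0x6c) → 198
  i=10: mask-off/ones → 255
  i=11: xor(0xb8,0xc8) → 112
  i=12: xor(0x6b,0xb3) → 216
  i=13: mask-off/ones → 255
  i=14: xor(0x30,0x6a) → 90
  i=15: mask-off/ones → 255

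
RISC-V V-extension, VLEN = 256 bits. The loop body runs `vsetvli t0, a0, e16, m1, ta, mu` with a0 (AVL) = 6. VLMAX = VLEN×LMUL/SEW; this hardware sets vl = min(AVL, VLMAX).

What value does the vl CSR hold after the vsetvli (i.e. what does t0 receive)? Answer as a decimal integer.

lanes per group: 256·1/16 = 16
AVL=6 ≤ VLMAX=16, so vl = 6

vl = 6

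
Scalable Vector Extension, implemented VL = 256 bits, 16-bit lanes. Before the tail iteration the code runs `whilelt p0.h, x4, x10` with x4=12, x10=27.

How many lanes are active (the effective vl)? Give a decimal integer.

vl = 15

256-bit reg / 16-bit elem → 16 lanes
whilelt: lane j active iff 12+j < 27 → j < 15 → 15 active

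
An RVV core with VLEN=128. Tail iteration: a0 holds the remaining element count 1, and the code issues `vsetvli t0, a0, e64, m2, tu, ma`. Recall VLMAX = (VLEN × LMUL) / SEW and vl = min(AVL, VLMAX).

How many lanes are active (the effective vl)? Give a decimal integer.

VLMAX = (128 × 2) / 64 = 4 lanes
vl = min(AVL, VLMAX) = min(1, 4) = 1

vl = 1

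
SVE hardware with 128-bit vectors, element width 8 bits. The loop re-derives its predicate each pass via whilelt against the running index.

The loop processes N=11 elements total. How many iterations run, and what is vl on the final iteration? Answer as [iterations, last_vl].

register lanes = 128/8 = 16
N=11: ⌈11/16⌉ = 1 iters; last vl = 11 − 0×16 = 11

[iterations, last_vl] = [1, 11]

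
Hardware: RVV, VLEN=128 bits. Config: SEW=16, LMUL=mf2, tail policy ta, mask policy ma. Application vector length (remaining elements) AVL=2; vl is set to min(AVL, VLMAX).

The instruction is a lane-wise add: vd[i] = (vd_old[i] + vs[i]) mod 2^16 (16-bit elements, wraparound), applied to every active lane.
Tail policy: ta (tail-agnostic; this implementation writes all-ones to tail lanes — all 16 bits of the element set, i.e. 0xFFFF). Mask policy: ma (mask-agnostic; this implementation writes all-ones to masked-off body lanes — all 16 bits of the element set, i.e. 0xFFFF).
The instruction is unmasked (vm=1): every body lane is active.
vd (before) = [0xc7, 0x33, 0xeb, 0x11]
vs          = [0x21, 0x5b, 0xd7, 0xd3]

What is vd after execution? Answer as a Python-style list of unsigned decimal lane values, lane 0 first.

vd = [232, 142, 65535, 65535]

VLMAX = (128 × 1/2) / 16 = 4 lanes
vl = min(AVL, VLMAX) = min(2, 4) = 2
  i=0: add(0xc7,0x21) → 232
  i=1: add(0x33,0x5b) → 142
  i=2: tail/ones → 65535
  i=3: tail/ones → 65535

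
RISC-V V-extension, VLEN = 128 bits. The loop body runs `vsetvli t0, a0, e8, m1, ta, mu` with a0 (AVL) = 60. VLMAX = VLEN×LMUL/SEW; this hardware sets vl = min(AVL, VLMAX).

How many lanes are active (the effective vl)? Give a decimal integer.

vl = 16

VLMAX = (128 × 1) / 8 = 16 lanes
AVL=60 > VLMAX=16, so vl = 16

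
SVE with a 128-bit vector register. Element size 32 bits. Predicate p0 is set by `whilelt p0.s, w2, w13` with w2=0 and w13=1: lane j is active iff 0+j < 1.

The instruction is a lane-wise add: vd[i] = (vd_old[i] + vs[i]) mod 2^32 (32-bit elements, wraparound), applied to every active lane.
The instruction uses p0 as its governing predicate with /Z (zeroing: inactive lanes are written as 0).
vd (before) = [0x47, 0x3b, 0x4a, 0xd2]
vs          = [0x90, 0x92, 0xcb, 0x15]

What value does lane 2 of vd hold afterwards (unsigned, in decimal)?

lane count: 128 div 32 = 4
p0[j] = (0+j < 1); true for j=0..0 → 1 lanes set
vd[0] add(0x47,0x90) -> 0xd7
vd[1] tail/zero -> 0x00
vd[2] tail/zero -> 0x00
vd[3] tail/zero -> 0x00

vd[2] = 0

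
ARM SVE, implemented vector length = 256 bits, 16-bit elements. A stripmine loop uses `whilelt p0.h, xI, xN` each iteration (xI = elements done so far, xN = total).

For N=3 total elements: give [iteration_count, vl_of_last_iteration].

[iterations, last_vl] = [1, 3]

256-bit reg / 16-bit elem → 16 lanes
3 elements at 16/iter → 1 passes, remainder 3 on the last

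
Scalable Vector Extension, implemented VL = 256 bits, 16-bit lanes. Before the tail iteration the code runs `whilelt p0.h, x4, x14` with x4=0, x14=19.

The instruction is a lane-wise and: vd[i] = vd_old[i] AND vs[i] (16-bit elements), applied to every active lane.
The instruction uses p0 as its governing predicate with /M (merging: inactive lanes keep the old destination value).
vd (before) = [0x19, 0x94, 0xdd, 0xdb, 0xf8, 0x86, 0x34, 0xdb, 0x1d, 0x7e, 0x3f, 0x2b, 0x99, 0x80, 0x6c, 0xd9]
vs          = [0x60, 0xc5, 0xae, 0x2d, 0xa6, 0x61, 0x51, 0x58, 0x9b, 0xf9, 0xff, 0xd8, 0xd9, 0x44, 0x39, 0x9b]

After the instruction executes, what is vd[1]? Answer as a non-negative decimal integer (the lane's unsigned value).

lane count: 256 div 16 = 16
whilelt: lane j active iff 0+j < 19 → j < 19 → 16 active
lane  0: and(0x19,0x60) ⇒ 0x00
lane  1: and(0x94,0xc5) ⇒ 0x84
lane  2: and(0xdd,0xae) ⇒ 0x8c
lane  3: and(0xdb,0x2d) ⇒ 0x09
lane  4: and(0xf8,0xa6) ⇒ 0xa0
lane  5: and(0x86,0x61) ⇒ 0x00
lane  6: and(0x34,0x51) ⇒ 0x10
lane  7: and(0xdb,0x58) ⇒ 0x58
lane  8: and(0x1d,0x9b) ⇒ 0x19
lane  9: and(0x7e,0xf9) ⇒ 0x78
lane 10: and(0x3f,0xff) ⇒ 0x3f
lane 11: and(0x2b,0xd8) ⇒ 0x08
lane 12: and(0x99,0xd9) ⇒ 0x99
lane 13: and(0x80,0x44) ⇒ 0x00
lane 14: and(0x6c,0x39) ⇒ 0x28
lane 15: and(0xd9,0x9b) ⇒ 0x99

vd[1] = 132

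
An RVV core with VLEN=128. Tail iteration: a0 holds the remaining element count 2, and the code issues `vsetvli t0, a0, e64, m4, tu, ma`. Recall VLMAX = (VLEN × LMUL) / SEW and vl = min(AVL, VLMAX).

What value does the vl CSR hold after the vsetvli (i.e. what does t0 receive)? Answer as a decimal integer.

vl = 2

VLMAX = (128 × 4) / 64 = 8 lanes
AVL=2 ≤ VLMAX=8, so vl = 2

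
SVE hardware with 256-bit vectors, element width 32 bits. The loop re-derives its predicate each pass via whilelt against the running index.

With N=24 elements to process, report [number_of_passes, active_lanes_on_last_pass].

256-bit reg / 32-bit elem → 8 lanes
iterations = ceil(24/8) = 3; final-pass vl = 8

[iterations, last_vl] = [3, 8]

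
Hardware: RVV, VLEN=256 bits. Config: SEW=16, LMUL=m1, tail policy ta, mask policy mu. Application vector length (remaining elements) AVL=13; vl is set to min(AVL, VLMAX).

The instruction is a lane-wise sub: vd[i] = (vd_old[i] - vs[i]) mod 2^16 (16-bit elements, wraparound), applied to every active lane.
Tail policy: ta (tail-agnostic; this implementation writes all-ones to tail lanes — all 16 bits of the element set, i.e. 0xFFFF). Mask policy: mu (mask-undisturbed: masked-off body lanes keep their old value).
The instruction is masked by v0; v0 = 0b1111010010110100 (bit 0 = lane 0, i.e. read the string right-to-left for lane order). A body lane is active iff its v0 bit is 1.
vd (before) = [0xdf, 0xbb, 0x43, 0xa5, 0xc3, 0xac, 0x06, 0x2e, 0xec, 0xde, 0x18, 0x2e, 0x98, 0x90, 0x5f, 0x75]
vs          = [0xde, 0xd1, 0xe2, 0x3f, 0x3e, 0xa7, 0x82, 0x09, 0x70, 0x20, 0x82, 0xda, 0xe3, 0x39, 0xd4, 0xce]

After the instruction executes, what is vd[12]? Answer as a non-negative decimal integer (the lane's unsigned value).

VLMAX = (256 × 1) / 16 = 16 lanes
vl ← min(13, 16) = 13
[0] mask-off/keep = 0xdf
[1] mask-off/keep = 0xbb
[2] sub(0x43,0xe2) = 0xff61
[3] mask-off/keep = 0xa5
[4] sub(0xc3,0x3e) = 0x85
[5] sub(0xac,0xa7) = 0x05
[6] mask-off/keep = 0x06
[7] sub(0x2e,0x09) = 0x25
[8] mask-off/keep = 0xec
[9] mask-off/keep = 0xde
[10] sub(0x18,0x82) = 0xff96
[11] mask-off/keep = 0x2e
[12] sub(0x98,0xe3) = 0xffb5
[13] tail/ones = 0xffff
[14] tail/ones = 0xffff
[15] tail/ones = 0xffff

vd[12] = 65461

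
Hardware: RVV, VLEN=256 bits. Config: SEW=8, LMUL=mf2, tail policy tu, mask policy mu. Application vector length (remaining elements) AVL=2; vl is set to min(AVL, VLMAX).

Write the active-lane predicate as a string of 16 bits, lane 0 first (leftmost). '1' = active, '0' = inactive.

lanes per group: 256·1/2/8 = 16
vl ← min(2, 16) = 2
bits (lane 0 leftmost): 1100000000000000

predicate = 1100000000000000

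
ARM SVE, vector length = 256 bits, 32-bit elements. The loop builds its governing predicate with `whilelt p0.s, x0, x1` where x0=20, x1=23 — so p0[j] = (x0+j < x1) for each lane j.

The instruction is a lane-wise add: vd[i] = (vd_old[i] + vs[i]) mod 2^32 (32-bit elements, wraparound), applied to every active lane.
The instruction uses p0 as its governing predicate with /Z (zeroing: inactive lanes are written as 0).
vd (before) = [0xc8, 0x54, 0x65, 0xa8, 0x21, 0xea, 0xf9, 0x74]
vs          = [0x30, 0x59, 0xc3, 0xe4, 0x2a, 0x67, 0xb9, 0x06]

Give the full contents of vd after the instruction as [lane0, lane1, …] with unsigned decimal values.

256-bit reg / 32-bit elem → 8 lanes
whilelt: lane j active iff 20+j < 23 → j < 3 → 3 active
[0] add(0xc8,0x30) = 0xf8
[1] add(0x54,0x59) = 0xad
[2] add(0x65,0xc3) = 0x128
[3] tail/zero = 0x00
[4] tail/zero = 0x00
[5] tail/zero = 0x00
[6] tail/zero = 0x00
[7] tail/zero = 0x00

vd = [248, 173, 296, 0, 0, 0, 0, 0]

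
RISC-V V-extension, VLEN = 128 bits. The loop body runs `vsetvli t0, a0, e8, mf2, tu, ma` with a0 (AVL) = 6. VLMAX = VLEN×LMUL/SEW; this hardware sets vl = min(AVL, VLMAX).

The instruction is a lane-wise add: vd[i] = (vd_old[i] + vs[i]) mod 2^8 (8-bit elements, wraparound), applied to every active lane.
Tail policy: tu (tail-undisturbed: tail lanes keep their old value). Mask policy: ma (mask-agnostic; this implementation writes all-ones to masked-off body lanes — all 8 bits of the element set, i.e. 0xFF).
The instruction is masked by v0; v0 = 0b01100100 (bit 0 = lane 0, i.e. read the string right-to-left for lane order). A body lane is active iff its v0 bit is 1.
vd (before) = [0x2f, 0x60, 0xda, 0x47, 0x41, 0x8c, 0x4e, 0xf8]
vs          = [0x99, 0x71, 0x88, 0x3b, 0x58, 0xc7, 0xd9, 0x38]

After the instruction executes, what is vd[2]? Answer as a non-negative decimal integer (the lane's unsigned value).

vd[2] = 98

VLMAX = VLEN×LMUL/SEW = 128×1/2/8 = 8
vl = min(AVL, VLMAX) = min(6, 8) = 6
  i=0: mask-off/ones → 255
  i=1: mask-off/ones → 255
  i=2: add(0xda,0x88) → 98
  i=3: mask-off/ones → 255
  i=4: mask-off/ones → 255
  i=5: add(0x8c,0xc7) → 83
  i=6: tail/keep → 78
  i=7: tail/keep → 248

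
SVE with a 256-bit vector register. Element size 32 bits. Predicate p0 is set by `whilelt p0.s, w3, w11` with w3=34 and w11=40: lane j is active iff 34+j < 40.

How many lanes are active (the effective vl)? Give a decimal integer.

register lanes = 256/32 = 8
p0[j] = (34+j < 40); true for j=0..5 → 6 lanes set

vl = 6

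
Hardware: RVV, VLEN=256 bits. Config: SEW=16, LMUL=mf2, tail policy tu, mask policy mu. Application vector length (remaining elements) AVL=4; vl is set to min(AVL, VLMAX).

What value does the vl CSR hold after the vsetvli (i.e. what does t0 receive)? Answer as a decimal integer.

VLMAX = VLEN×LMUL/SEW = 256×1/2/16 = 8
vl = min(AVL, VLMAX) = min(4, 8) = 4

vl = 4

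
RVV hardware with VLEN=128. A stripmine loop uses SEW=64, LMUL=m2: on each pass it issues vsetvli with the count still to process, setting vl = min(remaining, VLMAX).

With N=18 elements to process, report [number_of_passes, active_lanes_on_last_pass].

VLMAX = VLEN×LMUL/SEW = 128×2/64 = 4
iterations = ceil(18/4) = 5; final-pass vl = 2

[iterations, last_vl] = [5, 2]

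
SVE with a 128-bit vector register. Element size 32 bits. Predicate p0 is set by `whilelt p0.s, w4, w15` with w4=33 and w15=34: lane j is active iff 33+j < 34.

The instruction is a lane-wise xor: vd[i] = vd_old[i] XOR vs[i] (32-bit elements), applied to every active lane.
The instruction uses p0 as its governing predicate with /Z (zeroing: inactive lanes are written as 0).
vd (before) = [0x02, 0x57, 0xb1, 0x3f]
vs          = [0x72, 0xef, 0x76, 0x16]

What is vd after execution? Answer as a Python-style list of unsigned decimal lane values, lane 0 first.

vd = [112, 0, 0, 0]

lane count: 128 div 32 = 4
active while 33+j < 34, i.e. j ∈ [0,1) capped at 4 ⇒ 1
  i=0: xor(0x02,0x72) → 112
  i=1: tail/zero → 0
  i=2: tail/zero → 0
  i=3: tail/zero → 0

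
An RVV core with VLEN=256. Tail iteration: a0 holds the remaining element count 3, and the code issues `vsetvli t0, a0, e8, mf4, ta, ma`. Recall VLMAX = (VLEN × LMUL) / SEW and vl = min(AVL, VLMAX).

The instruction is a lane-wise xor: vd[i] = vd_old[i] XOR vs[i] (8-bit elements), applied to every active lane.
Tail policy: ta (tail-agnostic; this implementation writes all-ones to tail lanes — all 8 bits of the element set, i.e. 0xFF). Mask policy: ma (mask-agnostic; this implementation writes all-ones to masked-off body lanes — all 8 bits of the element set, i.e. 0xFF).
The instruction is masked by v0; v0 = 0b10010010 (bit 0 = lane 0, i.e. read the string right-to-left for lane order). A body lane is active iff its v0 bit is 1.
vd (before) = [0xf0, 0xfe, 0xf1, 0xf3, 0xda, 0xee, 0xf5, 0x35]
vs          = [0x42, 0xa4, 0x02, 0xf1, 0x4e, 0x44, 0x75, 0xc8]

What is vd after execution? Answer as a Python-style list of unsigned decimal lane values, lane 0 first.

vd = [255, 90, 255, 255, 255, 255, 255, 255]

lanes per group: 256·1/4/8 = 8
AVL=3 ≤ VLMAX=8, so vl = 3
vd[0] mask-off/ones -> 0xff
vd[1] xor(0xfe,0xa4) -> 0x5a
vd[2] mask-off/ones -> 0xff
vd[3] tail/ones -> 0xff
vd[4] tail/ones -> 0xff
vd[5] tail/ones -> 0xff
vd[6] tail/ones -> 0xff
vd[7] tail/ones -> 0xff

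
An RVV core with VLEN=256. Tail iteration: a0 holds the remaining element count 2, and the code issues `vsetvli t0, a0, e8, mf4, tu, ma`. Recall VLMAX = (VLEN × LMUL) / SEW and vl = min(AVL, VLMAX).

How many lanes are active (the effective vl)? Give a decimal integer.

vl = 2

lanes per group: 256·1/4/8 = 8
vl = min(AVL, VLMAX) = min(2, 8) = 2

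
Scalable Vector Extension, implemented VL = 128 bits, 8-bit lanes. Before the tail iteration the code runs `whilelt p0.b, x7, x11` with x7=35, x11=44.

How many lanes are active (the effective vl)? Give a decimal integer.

vl = 9

128-bit reg / 8-bit elem → 16 lanes
active while 35+j < 44, i.e. j ∈ [0,9) capped at 16 ⇒ 9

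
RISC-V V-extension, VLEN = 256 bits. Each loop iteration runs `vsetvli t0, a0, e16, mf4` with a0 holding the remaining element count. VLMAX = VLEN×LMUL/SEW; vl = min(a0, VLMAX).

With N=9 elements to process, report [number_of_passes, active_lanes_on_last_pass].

[iterations, last_vl] = [3, 1]

lanes per group: 256·1/4/16 = 4
9 elements at 4/iter → 3 passes, remainder 1 on the last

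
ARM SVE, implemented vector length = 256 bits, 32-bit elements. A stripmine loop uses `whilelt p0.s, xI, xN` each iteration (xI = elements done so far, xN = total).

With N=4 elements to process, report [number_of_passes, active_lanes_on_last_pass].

lane count: 256 div 32 = 8
4 elements at 8/iter → 1 passes, remainder 4 on the last

[iterations, last_vl] = [1, 4]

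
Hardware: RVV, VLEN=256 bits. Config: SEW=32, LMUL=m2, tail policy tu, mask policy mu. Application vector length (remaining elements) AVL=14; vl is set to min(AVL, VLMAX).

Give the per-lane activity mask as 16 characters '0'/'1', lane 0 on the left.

predicate = 1111111111111100

lanes per group: 256·2/32 = 16
vl = min(AVL, VLMAX) = min(14, 16) = 14
bits (lane 0 leftmost): 1111111111111100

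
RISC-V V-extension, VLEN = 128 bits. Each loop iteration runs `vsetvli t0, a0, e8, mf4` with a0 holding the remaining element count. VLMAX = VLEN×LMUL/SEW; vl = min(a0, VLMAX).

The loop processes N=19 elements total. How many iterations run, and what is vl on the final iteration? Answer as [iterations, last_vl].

[iterations, last_vl] = [5, 3]

VLMAX = (128 × 1/4) / 8 = 4 lanes
19 elements at 4/iter → 5 passes, remainder 3 on the last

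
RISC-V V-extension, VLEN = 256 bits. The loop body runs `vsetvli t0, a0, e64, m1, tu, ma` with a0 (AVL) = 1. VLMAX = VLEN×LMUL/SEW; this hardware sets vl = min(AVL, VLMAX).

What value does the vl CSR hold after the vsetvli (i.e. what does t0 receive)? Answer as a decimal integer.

lanes per group: 256·1/64 = 4
AVL=1 ≤ VLMAX=4, so vl = 1

vl = 1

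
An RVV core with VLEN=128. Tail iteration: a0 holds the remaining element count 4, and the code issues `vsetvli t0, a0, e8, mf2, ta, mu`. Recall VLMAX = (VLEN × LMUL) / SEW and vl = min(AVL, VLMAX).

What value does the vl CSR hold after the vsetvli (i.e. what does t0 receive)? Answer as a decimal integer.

lanes per group: 128·1/2/8 = 8
vl ← min(4, 8) = 4

vl = 4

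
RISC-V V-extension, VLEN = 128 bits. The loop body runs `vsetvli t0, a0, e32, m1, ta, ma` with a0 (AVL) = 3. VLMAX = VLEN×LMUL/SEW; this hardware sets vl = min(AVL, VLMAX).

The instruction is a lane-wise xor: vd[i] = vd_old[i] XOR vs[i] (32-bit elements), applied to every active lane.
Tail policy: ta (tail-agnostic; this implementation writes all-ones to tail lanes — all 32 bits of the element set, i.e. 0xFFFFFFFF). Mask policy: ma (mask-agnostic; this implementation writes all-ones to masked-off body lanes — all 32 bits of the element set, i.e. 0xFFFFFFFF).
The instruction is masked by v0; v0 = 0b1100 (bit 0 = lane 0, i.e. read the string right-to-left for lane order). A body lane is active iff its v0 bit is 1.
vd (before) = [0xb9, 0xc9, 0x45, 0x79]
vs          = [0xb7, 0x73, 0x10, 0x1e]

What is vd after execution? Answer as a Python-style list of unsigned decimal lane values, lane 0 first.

vd = [4294967295, 4294967295, 85, 4294967295]

lanes per group: 128·1/32 = 4
AVL=3 ≤ VLMAX=4, so vl = 3
[0] mask-off/ones = 0xffffffff
[1] mask-off/ones = 0xffffffff
[2] xor(0x45,0x10) = 0x55
[3] tail/ones = 0xffffffff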